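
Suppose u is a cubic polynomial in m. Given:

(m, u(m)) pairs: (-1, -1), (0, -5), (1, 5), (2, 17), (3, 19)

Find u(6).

First differences: -4, 10, 12, 2. Second differences: 14, 2, -10. Third differences: -12, -12.
Level-3 differences are constant, so u has degree 3.
Fitting a degree-3 polynomial gives u(m) = -2m³ + 7m² + 5m - 5.
Then u(6) = -155.

-155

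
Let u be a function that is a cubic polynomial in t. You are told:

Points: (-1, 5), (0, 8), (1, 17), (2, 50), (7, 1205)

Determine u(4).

260

Write u(t) = at³ + bt² + ct + d; the 5 given values yield a linear system in the 4 coefficients.
Solving, u(t) = 3t³ + 3t² + 3t + 8.
Then u(4) = 260.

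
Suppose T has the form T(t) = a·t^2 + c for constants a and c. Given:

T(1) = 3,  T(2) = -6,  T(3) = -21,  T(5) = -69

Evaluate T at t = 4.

-42

From T(1) = 3 and T(2) = -6: 1a + c = 3 and 4a + c = -6.
Subtracting: 3a = -9, so a = -3; then c = 3 − (-3)·1 = 6.
So T(t) = -3t² + 6, and T(4) = -42.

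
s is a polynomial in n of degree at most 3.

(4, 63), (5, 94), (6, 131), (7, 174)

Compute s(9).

278

Write s(n) = an³ + bn² + cn + d; the 4 given values yield a linear system in the 4 coefficients.
Solving, the leading coefficient vanishes, and s(n) = 3n² + 4n - 1.
Then s(9) = 278.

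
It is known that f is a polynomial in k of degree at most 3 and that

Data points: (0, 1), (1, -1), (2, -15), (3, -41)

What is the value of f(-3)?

-65

First differences: -2, -14, -26. Second differences: -12, -12.
Level-2 differences are constant, so f has degree 2.
Fitting a degree-2 polynomial gives f(k) = -6k² + 4k + 1.
Then f(-3) = -65.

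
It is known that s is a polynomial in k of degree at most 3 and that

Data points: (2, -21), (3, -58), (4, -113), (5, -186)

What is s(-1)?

-18

Write s(k) = ak³ + bk² + ck + d; the 4 given values yield a linear system in the 4 coefficients.
Solving, the leading coefficient vanishes, and s(k) = -9k² + 8k - 1.
Then s(-1) = -18.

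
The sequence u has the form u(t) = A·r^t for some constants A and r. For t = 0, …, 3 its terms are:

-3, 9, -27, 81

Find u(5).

Consecutive ratio: 9/(-3) = -3, and -27/9 = -3, so r = -3.
Then A·(-3)^0 = -3 gives A = -3, and u(t) = -3·(-3)^t.
u(5) = -3·(-3)^5 = 729.

729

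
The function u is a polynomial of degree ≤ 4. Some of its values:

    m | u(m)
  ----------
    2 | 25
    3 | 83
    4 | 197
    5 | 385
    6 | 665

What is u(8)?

First differences: 58, 114, 188, 280. Second differences: 56, 74, 92. Third differences: 18, 18.
Level-3 differences are constant, so u has degree 3.
Fitting a degree-3 polynomial gives u(m) = 3m³ + m² - 4m + 5.
Then u(8) = 1573.

1573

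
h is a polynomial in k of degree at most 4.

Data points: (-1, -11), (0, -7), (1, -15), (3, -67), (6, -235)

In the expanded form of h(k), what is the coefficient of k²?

Write h(k) = ak^4 + bk³ + ck² + dk + e; the 5 given values yield a linear system in the 5 coefficients.
Solving, the top 2 coefficients vanish, and h(k) = -6k² - 2k - 7.
The coefficient of k² is -6.

-6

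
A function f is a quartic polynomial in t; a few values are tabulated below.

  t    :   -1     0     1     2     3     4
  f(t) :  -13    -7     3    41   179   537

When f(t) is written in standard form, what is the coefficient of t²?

0

First differences: 6, 10, 38, 138, 358. Second differences: 4, 28, 100, 220. Third differences: 24, 72, 120. Fourth differences: 48, 48.
Level-4 differences are constant, so f has degree 4.
Fitting a degree-4 polynomial gives f(t) = 2t^4 + 8t - 7.
The coefficient of t² is 0.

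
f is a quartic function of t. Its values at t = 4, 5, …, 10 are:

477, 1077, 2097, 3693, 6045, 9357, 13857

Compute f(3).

165

First differences: 600, 1020, 1596, 2352, 3312, 4500. Second differences: 420, 576, 756, 960, 1188. Third differences: 156, 180, 204, 228. Fourth differences: 24, 24, 24.
Level-4 differences are constant, so f has degree 4.
Fitting a degree-4 polynomial gives f(t) = t^4 + 4t³ - t² - 4t - 3.
Then f(3) = 165.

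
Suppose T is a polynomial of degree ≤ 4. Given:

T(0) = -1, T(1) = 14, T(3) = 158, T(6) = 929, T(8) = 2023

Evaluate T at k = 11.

Write T(k) = ak^4 + bk³ + ck² + dk + e; the 5 given values yield a linear system in the 5 coefficients.
Solving, the leading coefficient vanishes, and T(k) = 3k³ + 7k² + 5k - 1.
Then T(11) = 4894.

4894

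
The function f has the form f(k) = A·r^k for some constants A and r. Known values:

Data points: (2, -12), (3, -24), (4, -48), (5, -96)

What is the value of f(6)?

Consecutive ratio: -24/(-12) = 2, and -48/(-24) = 2, so r = 2.
Then A·2^2 = -12 gives A = -3, and f(k) = -3·2^k.
f(6) = -3·2^6 = -192.

-192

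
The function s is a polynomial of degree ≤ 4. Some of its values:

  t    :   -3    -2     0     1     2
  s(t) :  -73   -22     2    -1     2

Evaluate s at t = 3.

23

Write s(t) = at^4 + bt³ + ct² + dt + e; the 5 given values yield a linear system in the 5 coefficients.
Solving, the leading coefficient vanishes, and s(t) = 2t³ - 3t² - 2t + 2.
Then s(3) = 23.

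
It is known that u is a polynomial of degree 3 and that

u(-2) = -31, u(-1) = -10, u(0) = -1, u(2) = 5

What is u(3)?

Write u(x) = ax³ + bx² + cx + d; the 4 given values yield a linear system in the 4 coefficients.
Solving, u(x) = x³ - 3x² + 5x - 1.
Then u(3) = 14.

14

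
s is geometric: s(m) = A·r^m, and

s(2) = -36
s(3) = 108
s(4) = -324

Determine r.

Consecutive ratio: 108/(-36) = -3, and -324/108 = -3, so r = -3.
Then A·(-3)^2 = -36 gives A = -4, and s(m) = -4·(-3)^m.

-3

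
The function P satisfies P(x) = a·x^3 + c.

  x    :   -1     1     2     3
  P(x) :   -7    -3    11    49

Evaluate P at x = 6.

427

From P(-1) = -7 and P(1) = -3: -1a + c = -7 and 1a + c = -3.
Subtracting: 2a = 4, so a = 2; then c = -7 − 2·(-1) = -5.
So P(x) = 2x³ − 5, and P(6) = 427.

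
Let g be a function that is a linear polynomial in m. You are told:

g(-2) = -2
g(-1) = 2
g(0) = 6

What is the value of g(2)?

14

First differences: 4, 4.
Level-1 differences are constant, so g has degree 1.
Fitting a degree-1 polynomial gives g(m) = 4m + 6.
Then g(2) = 14.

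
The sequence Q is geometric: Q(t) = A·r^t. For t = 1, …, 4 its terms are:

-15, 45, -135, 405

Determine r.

-3

Consecutive ratio: 45/(-15) = -3, and -135/45 = -3, so r = -3.
Then A·(-3)^1 = -15 gives A = 5, and Q(t) = 5·(-3)^t.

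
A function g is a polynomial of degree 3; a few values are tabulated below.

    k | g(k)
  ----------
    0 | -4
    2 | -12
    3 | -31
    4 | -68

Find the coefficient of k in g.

0

Write g(k) = ak³ + bk² + ck + d; the 4 given values yield a linear system in the 4 coefficients.
Solving, g(k) = -k³ - 4.
The coefficient of k is 0.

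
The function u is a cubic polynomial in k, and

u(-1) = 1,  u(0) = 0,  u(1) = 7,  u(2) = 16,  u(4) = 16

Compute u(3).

21

Write u(k) = ak³ + bk² + ck + d; the 5 given values yield a linear system in the 4 coefficients.
Solving, u(k) = -k³ + 4k² + 4k.
Then u(3) = 21.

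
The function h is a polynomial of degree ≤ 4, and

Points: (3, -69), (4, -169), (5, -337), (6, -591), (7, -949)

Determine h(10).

Write h(k) = ak^4 + bk³ + ck² + dk + e; the 5 given values yield a linear system in the 5 coefficients.
Solving, the leading coefficient vanishes, and h(k) = -3k³ + 2k² - 3k + 3.
Then h(10) = -2827.

-2827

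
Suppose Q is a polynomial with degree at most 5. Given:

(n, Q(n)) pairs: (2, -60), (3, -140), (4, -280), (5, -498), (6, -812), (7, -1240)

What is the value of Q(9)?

First differences: -80, -140, -218, -314, -428. Second differences: -60, -78, -96, -114. Third differences: -18, -18, -18.
Level-3 differences are constant, so Q has degree 3.
Fitting a degree-3 polynomial gives Q(n) = -3n³ - 3n² - 8n - 8.
Then Q(9) = -2510.

-2510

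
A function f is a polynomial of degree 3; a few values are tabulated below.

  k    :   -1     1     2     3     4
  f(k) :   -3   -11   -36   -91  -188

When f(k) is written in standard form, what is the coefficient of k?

Write f(k) = ak³ + bk² + ck + d; the 5 given values yield a linear system in the 4 coefficients.
Solving, f(k) = -2k³ - 3k² - 2k - 4.
The coefficient of k is -2.

-2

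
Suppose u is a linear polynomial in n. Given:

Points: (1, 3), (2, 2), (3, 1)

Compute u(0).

4

First differences: -1, -1.
Level-1 differences are constant, so u has degree 1.
Fitting a degree-1 polynomial gives u(n) = -n + 4.
Then u(0) = 4.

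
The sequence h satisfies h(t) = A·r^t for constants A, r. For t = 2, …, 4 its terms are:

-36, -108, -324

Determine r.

Consecutive ratio: -108/(-36) = 3, and -324/(-108) = 3, so r = 3.
Then A·3^2 = -36 gives A = -4, and h(t) = -4·3^t.

3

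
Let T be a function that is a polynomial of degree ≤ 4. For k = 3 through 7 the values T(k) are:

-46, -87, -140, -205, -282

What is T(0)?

Write T(k) = ak^4 + bk³ + ck² + dk + e; the 5 given values yield a linear system in the 5 coefficients.
Solving, the top 2 coefficients vanish, and T(k) = -6k² + k + 5.
Then T(0) = 5.

5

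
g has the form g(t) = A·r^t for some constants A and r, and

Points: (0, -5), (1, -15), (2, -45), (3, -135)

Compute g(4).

Consecutive ratio: -15/(-5) = 3, and -45/(-15) = 3, so r = 3.
Then A·3^0 = -5 gives A = -5, and g(t) = -5·3^t.
g(4) = -5·3^4 = -405.

-405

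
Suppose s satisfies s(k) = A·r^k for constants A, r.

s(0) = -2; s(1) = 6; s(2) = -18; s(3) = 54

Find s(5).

Consecutive ratio: 6/(-2) = -3, and -18/6 = -3, so r = -3.
Then A·(-3)^0 = -2 gives A = -2, and s(k) = -2·(-3)^k.
s(5) = -2·(-3)^5 = 486.

486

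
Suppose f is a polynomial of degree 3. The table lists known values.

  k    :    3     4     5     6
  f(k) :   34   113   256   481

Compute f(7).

806

Write f(k) = ak³ + bk² + ck + d; the 4 given values yield a linear system in the 4 coefficients.
Solving, f(k) = 3k³ - 4k² - 4k + 1.
Then f(7) = 806.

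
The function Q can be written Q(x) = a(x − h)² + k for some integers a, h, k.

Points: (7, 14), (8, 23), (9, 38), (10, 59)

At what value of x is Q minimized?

6

First differences 9, 15, 21; second difference 6 = 2a, so a = 3.
Expanding, the x-coefficient is −2ah = -6h; matching it to the data gives h = 6, and then k = 11.
So Q(x) = 3(x − 6)² + 11.
Hence h = 6.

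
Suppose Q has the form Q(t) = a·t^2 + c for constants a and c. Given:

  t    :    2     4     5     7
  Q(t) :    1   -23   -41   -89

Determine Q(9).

From Q(2) = 1 and Q(4) = -23: 4a + c = 1 and 16a + c = -23.
Subtracting: 12a = -24, so a = -2; then c = 1 − (-2)·4 = 9.
So Q(t) = -2t² + 9, and Q(9) = -153.

-153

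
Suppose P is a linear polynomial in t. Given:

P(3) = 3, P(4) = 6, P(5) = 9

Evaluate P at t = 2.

Write P(t) = at + b; the 3 given values yield a linear system in the 2 coefficients.
Solving, P(t) = 3t - 6.
Then P(2) = 0.

0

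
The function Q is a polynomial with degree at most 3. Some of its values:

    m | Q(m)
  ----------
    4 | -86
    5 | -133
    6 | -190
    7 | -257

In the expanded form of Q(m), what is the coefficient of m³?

0

First differences: -47, -57, -67. Second differences: -10, -10.
Level-2 differences are constant, so Q has degree 2.
Fitting a degree-2 polynomial gives Q(m) = -5m² - 2m + 2.
The coefficient of m³ is 0.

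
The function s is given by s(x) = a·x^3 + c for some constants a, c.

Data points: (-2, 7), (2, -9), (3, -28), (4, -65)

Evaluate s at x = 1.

-2

From s(-2) = 7 and s(2) = -9: -8a + c = 7 and 8a + c = -9.
Subtracting: 16a = -16, so a = -1; then c = 7 − (-1)·(-8) = -1.
So s(x) = -1x³ − 1, and s(1) = -2.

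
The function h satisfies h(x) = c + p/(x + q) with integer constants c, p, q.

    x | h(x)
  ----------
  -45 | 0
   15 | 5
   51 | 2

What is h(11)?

(h(x) − c)(x + q) = p for each data point; the three points give a linear system in c and q, then p follows.
Solving: c = 1, q = -3, p = 48, so h(x) = 1 + 48/(x − 3).
Then h(11) = 1 + 48/8 = 7.

7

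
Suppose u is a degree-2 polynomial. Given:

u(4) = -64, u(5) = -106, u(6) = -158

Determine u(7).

-220

Write u(m) = am² + bm + c; the 3 given values yield a linear system in the 3 coefficients.
Solving, u(m) = -5m² + 3m + 4.
Then u(7) = -220.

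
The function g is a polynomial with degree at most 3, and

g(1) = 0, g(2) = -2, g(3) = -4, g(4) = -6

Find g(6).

-10

Write g(n) = an³ + bn² + cn + d; the 4 given values yield a linear system in the 4 coefficients.
Solving, the top 2 coefficients vanish, and g(n) = -2n + 2.
Then g(6) = -10.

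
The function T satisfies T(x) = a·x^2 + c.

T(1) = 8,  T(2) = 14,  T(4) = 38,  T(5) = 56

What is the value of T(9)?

168

From T(1) = 8 and T(2) = 14: 1a + c = 8 and 4a + c = 14.
Subtracting: 3a = 6, so a = 2; then c = 8 − 2·1 = 6.
So T(x) = 2x² + 6, and T(9) = 168.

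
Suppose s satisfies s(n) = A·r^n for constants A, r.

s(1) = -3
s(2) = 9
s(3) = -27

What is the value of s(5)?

Consecutive ratio: 9/(-3) = -3, and -27/9 = -3, so r = -3.
Then A·(-3)^1 = -3 gives A = 1, and s(n) = 1·(-3)^n.
s(5) = 1·(-3)^5 = -243.

-243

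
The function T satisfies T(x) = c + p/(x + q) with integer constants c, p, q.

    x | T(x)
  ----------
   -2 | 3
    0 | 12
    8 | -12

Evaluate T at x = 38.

(T(x) − c)(x + q) = p for each data point; the three points give a linear system in c and q, then p follows.
Solving: c = -6, q = -2, p = -36, so T(x) = -6 − 36/(x − 2).
Then T(38) = -6 − 36/36 = -7.

-7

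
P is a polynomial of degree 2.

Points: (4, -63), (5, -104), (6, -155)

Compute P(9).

-368

Write P(n) = an² + bn + c; the 3 given values yield a linear system in the 3 coefficients.
Solving, P(n) = -5n² + 4n + 1.
Then P(9) = -368.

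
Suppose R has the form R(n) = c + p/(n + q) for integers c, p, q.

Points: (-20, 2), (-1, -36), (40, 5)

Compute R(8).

(R(n) − c)(n + q) = p for each data point; the three points give a linear system in c and q, then p follows.
Solving: c = 4, q = 0, p = 40, so R(n) = 4 + 40/(n + 0).
Then R(8) = 4 + 40/8 = 9.

9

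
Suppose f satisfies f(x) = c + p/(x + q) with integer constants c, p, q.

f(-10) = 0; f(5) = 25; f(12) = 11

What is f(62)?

6

(f(x) − c)(x + q) = p for each data point; the three points give a linear system in c and q, then p follows.
Solving: c = 5, q = -2, p = 60, so f(x) = 5 + 60/(x − 2).
Then f(62) = 5 + 60/60 = 6.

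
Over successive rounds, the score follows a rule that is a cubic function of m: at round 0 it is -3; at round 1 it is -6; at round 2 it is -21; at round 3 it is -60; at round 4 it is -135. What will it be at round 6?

-441

Write the value at m as g(m).
First differences: -3, -15, -39, -75. Second differences: -12, -24, -36. Third differences: -12, -12.
Level-3 differences are constant, so g has degree 3.
Fitting a degree-3 polynomial gives g(m) = -2m³ - m - 3.
Then g(6) = -441.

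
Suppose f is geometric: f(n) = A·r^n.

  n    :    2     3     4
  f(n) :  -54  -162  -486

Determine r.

Consecutive ratio: -162/(-54) = 3, and -486/(-162) = 3, so r = 3.
Then A·3^2 = -54 gives A = -6, and f(n) = -6·3^n.

3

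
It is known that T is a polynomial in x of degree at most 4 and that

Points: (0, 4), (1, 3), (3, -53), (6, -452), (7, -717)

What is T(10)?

Write T(x) = ax^4 + bx³ + cx² + dx + e; the 5 given values yield a linear system in the 5 coefficients.
Solving, the leading coefficient vanishes, and T(x) = -2x³ - x² + 2x + 4.
Then T(10) = -2076.

-2076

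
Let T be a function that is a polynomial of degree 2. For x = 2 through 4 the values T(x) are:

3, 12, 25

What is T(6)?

63

Write T(x) = ax² + bx + c; the 3 given values yield a linear system in the 3 coefficients.
Solving, T(x) = 2x² - x - 3.
Then T(6) = 63.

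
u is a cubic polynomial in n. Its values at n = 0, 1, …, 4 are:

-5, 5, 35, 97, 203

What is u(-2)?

First differences: 10, 30, 62, 106. Second differences: 20, 32, 44. Third differences: 12, 12.
Level-3 differences are constant, so u has degree 3.
Fitting a degree-3 polynomial gives u(n) = 2n³ + 4n² + 4n - 5.
Then u(-2) = -13.

-13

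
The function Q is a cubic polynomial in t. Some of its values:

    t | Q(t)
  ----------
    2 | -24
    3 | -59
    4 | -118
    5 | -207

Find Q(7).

Write Q(t) = at³ + bt² + ct + d; the 4 given values yield a linear system in the 4 coefficients.
Solving, Q(t) = -t³ - 3t² - t - 2.
Then Q(7) = -499.

-499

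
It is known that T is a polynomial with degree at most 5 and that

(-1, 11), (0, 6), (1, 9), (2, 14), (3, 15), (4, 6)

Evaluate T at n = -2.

First differences: -5, 3, 5, 1, -9. Second differences: 8, 2, -4, -10. Third differences: -6, -6, -6.
Level-3 differences are constant, so T has degree 3.
Fitting a degree-3 polynomial gives T(n) = -n³ + 4n² + 6.
Then T(-2) = 30.

30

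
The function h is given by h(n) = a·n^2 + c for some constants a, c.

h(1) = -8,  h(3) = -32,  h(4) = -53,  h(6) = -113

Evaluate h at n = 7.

-152

From h(1) = -8 and h(3) = -32: 1a + c = -8 and 9a + c = -32.
Subtracting: 8a = -24, so a = -3; then c = -8 − (-3)·1 = -5.
So h(n) = -3n² − 5, and h(7) = -152.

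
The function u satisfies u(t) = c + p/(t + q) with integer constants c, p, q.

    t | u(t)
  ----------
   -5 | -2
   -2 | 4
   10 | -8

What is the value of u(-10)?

(u(t) − c)(t + q) = p for each data point; the three points give a linear system in c and q, then p follows.
Solving: c = -6, q = 0, p = -20, so u(t) = -6 − 20/(t + 0).
Then u(-10) = -6 − 20/(-10) = -4.

-4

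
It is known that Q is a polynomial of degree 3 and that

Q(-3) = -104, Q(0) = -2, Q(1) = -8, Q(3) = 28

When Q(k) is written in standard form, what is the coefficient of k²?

Write Q(k) = ak³ + bk² + ck + d; the 4 given values yield a linear system in the 4 coefficients.
Solving, Q(k) = 3k³ - 4k² - 5k - 2.
The coefficient of k² is -4.

-4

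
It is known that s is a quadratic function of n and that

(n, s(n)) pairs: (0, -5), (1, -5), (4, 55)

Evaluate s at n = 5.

Write s(n) = an² + bn + c; the 3 given values yield a linear system in the 3 coefficients.
Solving, s(n) = 5n² - 5n - 5.
Then s(5) = 95.

95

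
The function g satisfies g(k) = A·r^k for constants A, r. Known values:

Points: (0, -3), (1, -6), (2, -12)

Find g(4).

Consecutive ratio: -6/(-3) = 2, and -12/(-6) = 2, so r = 2.
Then A·2^0 = -3 gives A = -3, and g(k) = -3·2^k.
g(4) = -3·2^4 = -48.

-48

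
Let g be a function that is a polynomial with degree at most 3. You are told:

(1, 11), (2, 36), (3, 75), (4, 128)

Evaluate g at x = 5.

195

First differences: 25, 39, 53. Second differences: 14, 14.
Level-2 differences are constant, so g has degree 2.
Extending the table by one column gives the next first difference 67, so g(5) = 128 + 67 = 195.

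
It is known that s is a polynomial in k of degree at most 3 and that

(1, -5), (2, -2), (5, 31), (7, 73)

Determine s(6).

Write s(k) = ak³ + bk² + ck + d; the 4 given values yield a linear system in the 4 coefficients.
Solving, the leading coefficient vanishes, and s(k) = 2k² - 3k - 4.
Then s(6) = 50.

50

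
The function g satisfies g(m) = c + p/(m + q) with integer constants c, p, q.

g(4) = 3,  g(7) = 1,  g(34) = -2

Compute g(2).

(g(m) − c)(m + q) = p for each data point; the three points give a linear system in c and q, then p follows.
Solving: c = -3, q = 2, p = 36, so g(m) = -3 + 36/(m + 2).
Then g(2) = -3 + 36/4 = 6.

6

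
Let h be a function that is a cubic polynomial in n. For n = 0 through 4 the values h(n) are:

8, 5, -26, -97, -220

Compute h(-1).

-5

First differences: -3, -31, -71, -123. Second differences: -28, -40, -52. Third differences: -12, -12.
Level-3 differences are constant, so h has degree 3.
Fitting a degree-3 polynomial gives h(n) = -2n³ - 8n² + 7n + 8.
Then h(-1) = -5.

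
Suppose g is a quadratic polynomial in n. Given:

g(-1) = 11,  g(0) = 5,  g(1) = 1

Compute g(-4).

41

Write g(n) = an² + bn + c; the 3 given values yield a linear system in the 3 coefficients.
Solving, g(n) = n² - 5n + 5.
Then g(-4) = 41.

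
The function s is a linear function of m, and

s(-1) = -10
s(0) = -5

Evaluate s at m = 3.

10

Write s(m) = am + b; the 2 given values yield a linear system in the 2 coefficients.
Solving, s(m) = 5m - 5.
Then s(3) = 10.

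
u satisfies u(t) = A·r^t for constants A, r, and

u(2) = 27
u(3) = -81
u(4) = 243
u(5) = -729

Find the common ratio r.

Consecutive ratio: -81/27 = -3, and 243/(-81) = -3, so r = -3.
Then A·(-3)^2 = 27 gives A = 3, and u(t) = 3·(-3)^t.

-3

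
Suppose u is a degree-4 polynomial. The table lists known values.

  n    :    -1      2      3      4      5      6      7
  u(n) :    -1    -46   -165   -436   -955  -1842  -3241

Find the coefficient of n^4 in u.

-1

Write u(n) = an^4 + bn³ + cn² + dn + e; the 7 given values yield a linear system in the 5 coefficients.
Solving, u(n) = -n^4 - 2n³ - 3n² - n.
The coefficient of n^4 is -1.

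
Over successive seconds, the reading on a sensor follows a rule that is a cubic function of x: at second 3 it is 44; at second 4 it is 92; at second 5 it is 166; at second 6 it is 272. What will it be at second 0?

-4

Write the value at x as h(x).
Write h(x) = ax³ + bx² + cx + d; the 4 given values yield a linear system in the 4 coefficients.
Solving, h(x) = x³ + x² + 4x - 4.
Then h(0) = -4.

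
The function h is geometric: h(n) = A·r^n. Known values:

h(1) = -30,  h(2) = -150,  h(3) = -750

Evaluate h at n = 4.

Consecutive ratio: -150/(-30) = 5, and -750/(-150) = 5, so r = 5.
Then A·5^1 = -30 gives A = -6, and h(n) = -6·5^n.
h(4) = -6·5^4 = -3750.

-3750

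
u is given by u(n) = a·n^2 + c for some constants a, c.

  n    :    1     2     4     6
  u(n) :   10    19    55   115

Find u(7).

From u(1) = 10 and u(2) = 19: 1a + c = 10 and 4a + c = 19.
Subtracting: 3a = 9, so a = 3; then c = 10 − 3·1 = 7.
So u(n) = 3n² + 7, and u(7) = 154.

154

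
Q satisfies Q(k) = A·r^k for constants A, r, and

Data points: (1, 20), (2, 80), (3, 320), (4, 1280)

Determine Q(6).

Consecutive ratio: 80/20 = 4, and 320/80 = 4, so r = 4.
Then A·4^1 = 20 gives A = 5, and Q(k) = 5·4^k.
Q(6) = 5·4^6 = 20480.

20480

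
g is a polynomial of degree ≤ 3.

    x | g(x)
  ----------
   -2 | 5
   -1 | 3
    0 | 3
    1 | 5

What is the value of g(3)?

15

First differences: -2, 0, 2. Second differences: 2, 2.
Level-2 differences are constant, so g has degree 2.
Fitting a degree-2 polynomial gives g(x) = x² + x + 3.
Then g(3) = 15.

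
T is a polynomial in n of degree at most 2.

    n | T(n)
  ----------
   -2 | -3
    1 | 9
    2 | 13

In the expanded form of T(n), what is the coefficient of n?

Write T(n) = an² + bn + c; the 3 given values yield a linear system in the 3 coefficients.
Solving, the leading coefficient vanishes, and T(n) = 4n + 5.
The coefficient of n is 4.

4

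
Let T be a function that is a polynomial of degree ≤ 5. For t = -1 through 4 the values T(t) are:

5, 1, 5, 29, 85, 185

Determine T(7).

First differences: -4, 4, 24, 56, 100. Second differences: 8, 20, 32, 44. Third differences: 12, 12, 12.
Level-3 differences are constant, so T has degree 3.
Fitting a degree-3 polynomial gives T(t) = 2t³ + 4t² - 2t + 1.
Then T(7) = 869.

869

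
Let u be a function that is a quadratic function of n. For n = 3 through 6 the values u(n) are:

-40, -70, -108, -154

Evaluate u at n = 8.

-270

Write u(n) = an² + bn + c; the 4 given values yield a linear system in the 3 coefficients.
Solving, u(n) = -4n² - 2n + 2.
Then u(8) = -270.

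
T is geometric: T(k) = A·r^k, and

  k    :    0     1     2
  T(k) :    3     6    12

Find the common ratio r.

2

Consecutive ratio: 6/3 = 2, and 12/6 = 2, so r = 2.
Then A·2^0 = 3 gives A = 3, and T(k) = 3·2^k.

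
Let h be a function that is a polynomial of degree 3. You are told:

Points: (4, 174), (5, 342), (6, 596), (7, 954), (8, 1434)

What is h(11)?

Write h(x) = ax³ + bx² + cx + d; the 5 given values yield a linear system in the 4 coefficients.
Solving, h(x) = 3x³ - 2x² + 3x + 2.
Then h(11) = 3786.

3786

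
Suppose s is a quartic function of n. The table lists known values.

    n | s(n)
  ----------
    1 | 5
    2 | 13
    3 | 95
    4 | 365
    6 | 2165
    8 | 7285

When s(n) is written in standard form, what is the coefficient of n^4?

Write s(n) = an^4 + bn³ + cn² + dn + e; the 6 given values yield a linear system in the 5 coefficients.
Solving, s(n) = 2n^4 - n³ - 7n² + 6n + 5.
The coefficient of n^4 is 2.

2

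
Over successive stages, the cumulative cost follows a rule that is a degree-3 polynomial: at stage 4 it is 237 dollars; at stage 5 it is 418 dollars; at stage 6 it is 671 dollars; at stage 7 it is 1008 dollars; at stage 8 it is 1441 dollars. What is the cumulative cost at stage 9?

1982

Write the value at k as s(k).
Write s(k) = ak³ + bk² + ck + d; the 5 given values yield a linear system in the 4 coefficients.
Solving, s(k) = 2k³ + 6k² + 5k - 7.
Then s(9) = 1982.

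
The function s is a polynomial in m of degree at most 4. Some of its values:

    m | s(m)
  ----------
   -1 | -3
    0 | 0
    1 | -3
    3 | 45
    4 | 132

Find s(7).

Write s(m) = am^4 + bm³ + cm² + dm + e; the 5 given values yield a linear system in the 5 coefficients.
Solving, the leading coefficient vanishes, and s(m) = 3m³ - 3m² - 3m.
Then s(7) = 861.

861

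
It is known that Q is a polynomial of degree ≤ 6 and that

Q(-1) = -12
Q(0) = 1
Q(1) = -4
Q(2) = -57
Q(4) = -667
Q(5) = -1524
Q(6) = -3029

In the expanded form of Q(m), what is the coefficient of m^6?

Write Q(m) = am^6 + bm^5 + cm^4 + dm³ + em² + pm + q; the 7 given values yield a linear system in the 7 coefficients.
Solving, the top 2 coefficients vanish, and Q(m) = -2m^4 - m³ - 7m² + 5m + 1.
The coefficient of m^6 is 0.

0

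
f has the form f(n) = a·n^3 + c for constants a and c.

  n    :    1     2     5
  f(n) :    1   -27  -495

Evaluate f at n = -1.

9

From f(1) = 1 and f(2) = -27: 1a + c = 1 and 8a + c = -27.
Subtracting: 7a = -28, so a = -4; then c = 1 − (-4)·1 = 5.
So f(n) = -4n³ + 5, and f(-1) = 9.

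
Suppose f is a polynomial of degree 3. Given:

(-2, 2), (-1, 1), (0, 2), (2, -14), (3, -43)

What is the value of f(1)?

Write f(k) = ak³ + bk² + ck + d; the 5 given values yield a linear system in the 4 coefficients.
Solving, f(k) = -k³ - 2k² + 2.
Then f(1) = -1.

-1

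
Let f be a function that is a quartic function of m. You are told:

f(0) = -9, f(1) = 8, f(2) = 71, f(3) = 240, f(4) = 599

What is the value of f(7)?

4016

Write f(m) = am^4 + bm³ + cm² + dm + e; the 5 given values yield a linear system in the 5 coefficients.
Solving, f(m) = m^4 + 4m³ + 4m² + 8m - 9.
Then f(7) = 4016.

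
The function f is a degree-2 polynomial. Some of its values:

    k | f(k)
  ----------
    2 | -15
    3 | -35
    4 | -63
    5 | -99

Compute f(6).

Write f(k) = ak² + bk + c; the 4 given values yield a linear system in the 3 coefficients.
Solving, f(k) = -4k² + 1.
Then f(6) = -143.

-143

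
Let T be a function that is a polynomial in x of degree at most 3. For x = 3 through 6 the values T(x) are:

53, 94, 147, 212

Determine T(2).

First differences: 41, 53, 65. Second differences: 12, 12.
Level-2 differences are constant, so T has degree 2.
Fitting a degree-2 polynomial gives T(x) = 6x² - x + 2.
Then T(2) = 24.

24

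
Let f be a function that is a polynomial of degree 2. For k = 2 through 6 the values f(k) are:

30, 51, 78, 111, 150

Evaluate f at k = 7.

First differences: 21, 27, 33, 39. Second differences: 6, 6, 6.
Level-2 differences are constant, so f has degree 2.
Fitting a degree-2 polynomial gives f(k) = 3k² + 6k + 6.
Then f(7) = 195.

195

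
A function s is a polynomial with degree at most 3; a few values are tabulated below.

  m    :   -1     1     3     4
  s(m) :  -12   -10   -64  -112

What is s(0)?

Write s(m) = am³ + bm² + cm + d; the 4 given values yield a linear system in the 4 coefficients.
Solving, the leading coefficient vanishes, and s(m) = -7m² + m - 4.
The constant term is s(0) = -4.

-4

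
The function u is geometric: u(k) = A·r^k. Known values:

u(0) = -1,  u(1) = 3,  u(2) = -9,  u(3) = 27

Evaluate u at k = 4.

-81

Consecutive ratio: 3/(-1) = -3, and -9/3 = -3, so r = -3.
Then A·(-3)^0 = -1 gives A = -1, and u(k) = -1·(-3)^k.
u(4) = -1·(-3)^4 = -81.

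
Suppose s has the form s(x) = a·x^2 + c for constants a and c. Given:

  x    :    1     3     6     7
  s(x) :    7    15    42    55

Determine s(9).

From s(1) = 7 and s(3) = 15: 1a + c = 7 and 9a + c = 15.
Subtracting: 8a = 8, so a = 1; then c = 7 − 1·1 = 6.
So s(x) = 1x² + 6, and s(9) = 87.

87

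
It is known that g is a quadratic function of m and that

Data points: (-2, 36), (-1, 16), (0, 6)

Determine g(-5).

Write g(m) = am² + bm + c; the 3 given values yield a linear system in the 3 coefficients.
Solving, g(m) = 5m² - 5m + 6.
Then g(-5) = 156.

156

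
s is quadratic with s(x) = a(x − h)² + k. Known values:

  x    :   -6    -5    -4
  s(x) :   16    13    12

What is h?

-4

First differences -3, -1; second difference 2 = 2a, so a = 1.
Expanding, the x-coefficient is −2ah = -2h; matching it to the data gives h = -4, and then k = 12.
So s(x) = 1(x + 4)² + 12.
Hence h = -4.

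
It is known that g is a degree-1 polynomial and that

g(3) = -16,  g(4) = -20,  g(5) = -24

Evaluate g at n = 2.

-12

Write g(n) = an + b; the 3 given values yield a linear system in the 2 coefficients.
Solving, g(n) = -4n - 4.
Then g(2) = -12.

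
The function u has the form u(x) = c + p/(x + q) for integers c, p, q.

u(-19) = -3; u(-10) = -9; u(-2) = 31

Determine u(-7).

-19

(u(x) − c)(x + q) = p for each data point; the three points give a linear system in c and q, then p follows.
Solving: c = 1, q = 4, p = 60, so u(x) = 1 + 60/(x + 4).
Then u(-7) = 1 + 60/(-3) = -19.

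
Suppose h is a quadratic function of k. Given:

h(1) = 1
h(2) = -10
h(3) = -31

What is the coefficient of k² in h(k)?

-5

Write h(k) = ak² + bk + c; the 3 given values yield a linear system in the 3 coefficients.
Solving, h(k) = -5k² + 4k + 2.
The coefficient of k² is -5.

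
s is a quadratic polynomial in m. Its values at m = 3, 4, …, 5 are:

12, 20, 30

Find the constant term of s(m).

0

Write s(m) = am² + bm + c; the 3 given values yield a linear system in the 3 coefficients.
Solving, s(m) = m² + m.
The constant term is s(0) = 0.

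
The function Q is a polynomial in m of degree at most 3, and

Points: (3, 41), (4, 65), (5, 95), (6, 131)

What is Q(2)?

Write Q(m) = am³ + bm² + cm + d; the 4 given values yield a linear system in the 4 coefficients.
Solving, the leading coefficient vanishes, and Q(m) = 3m² + 3m + 5.
Then Q(2) = 23.

23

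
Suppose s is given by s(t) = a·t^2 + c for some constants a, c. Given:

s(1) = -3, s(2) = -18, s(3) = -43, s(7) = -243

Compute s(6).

From s(1) = -3 and s(2) = -18: 1a + c = -3 and 4a + c = -18.
Subtracting: 3a = -15, so a = -5; then c = -3 − (-5)·1 = 2.
So s(t) = -5t² + 2, and s(6) = -178.

-178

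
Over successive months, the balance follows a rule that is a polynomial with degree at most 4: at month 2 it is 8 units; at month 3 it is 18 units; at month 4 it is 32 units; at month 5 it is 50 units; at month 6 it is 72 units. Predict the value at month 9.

162

Write the value at k as h(k).
Write h(k) = ak^4 + bk³ + ck² + dk + e; the 5 given values yield a linear system in the 5 coefficients.
Solving, the top 2 coefficients vanish, and h(k) = 2k².
Then h(9) = 162.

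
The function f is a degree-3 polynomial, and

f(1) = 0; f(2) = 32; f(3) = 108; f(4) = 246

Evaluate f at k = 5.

Write f(k) = ak³ + bk² + ck + d; the 4 given values yield a linear system in the 4 coefficients.
Solving, f(k) = 3k³ + 4k² - k - 6.
Then f(5) = 464.

464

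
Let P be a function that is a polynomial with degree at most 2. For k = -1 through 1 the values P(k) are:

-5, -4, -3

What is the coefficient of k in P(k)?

1

First differences: 1, 1.
Level-1 differences are constant, so P has degree 1.
Fitting a degree-1 polynomial gives P(k) = k - 4.
The coefficient of k is 1.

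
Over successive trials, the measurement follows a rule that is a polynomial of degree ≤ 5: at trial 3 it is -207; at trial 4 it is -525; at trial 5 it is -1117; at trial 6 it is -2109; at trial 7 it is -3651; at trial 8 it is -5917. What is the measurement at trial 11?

-19159

Write the value at n as Q(n).
Write Q(n) = an^5 + bn^4 + cn³ + dn² + en + p; the 6 given values yield a linear system in the 6 coefficients.
Solving, the leading coefficient vanishes, and Q(n) = -n^4 - 3n³ - 4n² - 4n + 3.
Then Q(11) = -19159.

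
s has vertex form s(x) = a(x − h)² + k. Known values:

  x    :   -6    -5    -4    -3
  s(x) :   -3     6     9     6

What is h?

-4

First differences 9, 3, -3; second difference -6 = 2a, so a = -3.
Expanding, the x-coefficient is −2ah = 6h; matching it to the data gives h = -4, and then k = 9.
So s(x) = -3(x + 4)² + 9.
Hence h = -4.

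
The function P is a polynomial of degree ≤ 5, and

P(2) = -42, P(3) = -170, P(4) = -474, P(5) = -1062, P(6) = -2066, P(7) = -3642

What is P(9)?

First differences: -128, -304, -588, -1004, -1576. Second differences: -176, -284, -416, -572. Third differences: -108, -132, -156. Fourth differences: -24, -24.
Level-4 differences are constant, so P has degree 4.
Fitting a degree-4 polynomial gives P(n) = -n^4 - 4n³ + 3n² - 2n - 2.
Then P(9) = -9254.

-9254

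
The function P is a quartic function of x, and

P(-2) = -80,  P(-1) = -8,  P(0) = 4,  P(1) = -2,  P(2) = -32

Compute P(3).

Write P(x) = ax^4 + bx³ + cx² + dx + e; the 5 given values yield a linear system in the 5 coefficients.
Solving, P(x) = -2x^4 + 3x³ - 7x² + 4.
Then P(3) = -140.

-140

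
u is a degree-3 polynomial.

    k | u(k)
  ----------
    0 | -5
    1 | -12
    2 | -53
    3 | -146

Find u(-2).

-21

Write u(k) = ak³ + bk² + ck + d; the 4 given values yield a linear system in the 4 coefficients.
Solving, u(k) = -3k³ - 8k² + 4k - 5.
Then u(-2) = -21.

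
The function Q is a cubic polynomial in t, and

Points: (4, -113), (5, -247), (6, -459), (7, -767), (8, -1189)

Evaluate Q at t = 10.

First differences: -134, -212, -308, -422. Second differences: -78, -96, -114. Third differences: -18, -18.
Level-3 differences are constant, so Q has degree 3.
Fitting a degree-3 polynomial gives Q(t) = -3t³ + 6t² - 5t + 3.
Then Q(10) = -2447.

-2447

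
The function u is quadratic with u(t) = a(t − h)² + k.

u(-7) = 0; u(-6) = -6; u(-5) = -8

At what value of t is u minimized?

First differences -6, -2; second difference 4 = 2a, so a = 2.
Expanding, the t-coefficient is −2ah = -4h; matching it to the data gives h = -5, and then k = -8.
So u(t) = 2(t + 5)² − 8.
Hence h = -5.

-5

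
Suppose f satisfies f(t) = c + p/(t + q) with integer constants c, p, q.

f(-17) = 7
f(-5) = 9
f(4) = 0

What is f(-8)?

(f(t) − c)(t + q) = p for each data point; the three points give a linear system in c and q, then p follows.
Solving: c = 6, q = -1, p = -18, so f(t) = 6 − 18/(t − 1).
Then f(-8) = 6 − 18/(-9) = 8.

8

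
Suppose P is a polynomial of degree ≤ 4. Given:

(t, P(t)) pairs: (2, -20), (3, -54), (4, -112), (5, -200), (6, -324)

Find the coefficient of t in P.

0

First differences: -34, -58, -88, -124. Second differences: -24, -30, -36. Third differences: -6, -6.
Level-3 differences are constant, so P has degree 3.
Fitting a degree-3 polynomial gives P(t) = -t³ - 3t².
The coefficient of t is 0.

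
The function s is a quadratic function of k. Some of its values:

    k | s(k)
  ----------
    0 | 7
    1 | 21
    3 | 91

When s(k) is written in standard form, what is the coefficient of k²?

Write s(k) = ak² + bk + c; the 3 given values yield a linear system in the 3 coefficients.
Solving, s(k) = 7k² + 7k + 7.
The coefficient of k² is 7.

7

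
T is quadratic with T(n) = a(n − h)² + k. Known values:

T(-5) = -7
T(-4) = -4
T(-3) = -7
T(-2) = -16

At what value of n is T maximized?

First differences 3, -3, -9; second difference -6 = 2a, so a = -3.
Expanding, the n-coefficient is −2ah = 6h; matching it to the data gives h = -4, and then k = -4.
So T(n) = -3(n + 4)² − 4.
Hence h = -4.

-4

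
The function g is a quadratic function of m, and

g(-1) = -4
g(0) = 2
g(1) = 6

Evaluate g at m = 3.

Write g(m) = am² + bm + c; the 3 given values yield a linear system in the 3 coefficients.
Solving, g(m) = -m² + 5m + 2.
Then g(3) = 8.

8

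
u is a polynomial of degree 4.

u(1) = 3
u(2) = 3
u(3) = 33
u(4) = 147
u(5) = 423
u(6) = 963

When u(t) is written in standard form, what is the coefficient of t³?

-1

First differences: 0, 30, 114, 276, 540. Second differences: 30, 84, 162, 264. Third differences: 54, 78, 102. Fourth differences: 24, 24.
Level-4 differences are constant, so u has degree 4.
Fitting a degree-4 polynomial gives u(t) = t^4 - t³ - 4t² + 4t + 3.
The coefficient of t³ is -1.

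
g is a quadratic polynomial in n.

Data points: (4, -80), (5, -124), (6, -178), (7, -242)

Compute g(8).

-316

Write g(n) = an² + bn + c; the 4 given values yield a linear system in the 3 coefficients.
Solving, g(n) = -5n² + n - 4.
Then g(8) = -316.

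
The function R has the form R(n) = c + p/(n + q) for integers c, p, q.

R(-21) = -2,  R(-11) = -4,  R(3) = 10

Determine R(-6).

-8

(R(n) − c)(n + q) = p for each data point; the three points give a linear system in c and q, then p follows.
Solving: c = 0, q = 1, p = 40, so R(n) = 40/(n + 1).
Then R(-6) = 0 + 40/(-5) = -8.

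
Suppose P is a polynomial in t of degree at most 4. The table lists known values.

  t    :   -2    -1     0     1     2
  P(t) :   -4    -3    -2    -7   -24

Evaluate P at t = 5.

-207

Write P(t) = at^4 + bt³ + ct² + dt + e; the 5 given values yield a linear system in the 5 coefficients.
Solving, the leading coefficient vanishes, and P(t) = -t³ - 3t² - t - 2.
Then P(5) = -207.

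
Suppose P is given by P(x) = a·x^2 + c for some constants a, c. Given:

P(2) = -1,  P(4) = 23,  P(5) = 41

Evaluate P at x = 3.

From P(2) = -1 and P(4) = 23: 4a + c = -1 and 16a + c = 23.
Subtracting: 12a = 24, so a = 2; then c = -1 − 2·4 = -9.
So P(x) = 2x² − 9, and P(3) = 9.

9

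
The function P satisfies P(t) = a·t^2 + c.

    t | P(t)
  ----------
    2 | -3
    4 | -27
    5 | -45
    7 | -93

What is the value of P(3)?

-13

From P(2) = -3 and P(4) = -27: 4a + c = -3 and 16a + c = -27.
Subtracting: 12a = -24, so a = -2; then c = -3 − (-2)·4 = 5.
So P(t) = -2t² + 5, and P(3) = -13.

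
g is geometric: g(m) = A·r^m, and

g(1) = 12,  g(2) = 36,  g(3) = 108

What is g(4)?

Consecutive ratio: 36/12 = 3, and 108/36 = 3, so r = 3.
Then A·3^1 = 12 gives A = 4, and g(m) = 4·3^m.
g(4) = 4·3^4 = 324.

324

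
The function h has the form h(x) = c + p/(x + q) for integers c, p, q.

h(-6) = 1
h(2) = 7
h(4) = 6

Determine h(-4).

(h(x) − c)(x + q) = p for each data point; the three points give a linear system in c and q, then p follows.
Solving: c = 4, q = 2, p = 12, so h(x) = 4 + 12/(x + 2).
Then h(-4) = 4 + 12/(-2) = -2.

-2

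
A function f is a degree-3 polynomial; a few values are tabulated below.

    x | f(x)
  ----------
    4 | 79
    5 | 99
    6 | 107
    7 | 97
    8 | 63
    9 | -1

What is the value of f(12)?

-433

First differences: 20, 8, -10, -34, -64. Second differences: -12, -18, -24, -30. Third differences: -6, -6, -6.
Level-3 differences are constant, so f has degree 3.
Fitting a degree-3 polynomial gives f(x) = -x³ + 9x² - 1.
Then f(12) = -433.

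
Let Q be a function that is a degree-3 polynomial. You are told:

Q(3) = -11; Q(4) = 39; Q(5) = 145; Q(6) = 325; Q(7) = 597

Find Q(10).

2145

First differences: 50, 106, 180, 272. Second differences: 56, 74, 92. Third differences: 18, 18.
Level-3 differences are constant, so Q has degree 3.
Fitting a degree-3 polynomial gives Q(n) = 3n³ - 8n² - 5n - 5.
Then Q(10) = 2145.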